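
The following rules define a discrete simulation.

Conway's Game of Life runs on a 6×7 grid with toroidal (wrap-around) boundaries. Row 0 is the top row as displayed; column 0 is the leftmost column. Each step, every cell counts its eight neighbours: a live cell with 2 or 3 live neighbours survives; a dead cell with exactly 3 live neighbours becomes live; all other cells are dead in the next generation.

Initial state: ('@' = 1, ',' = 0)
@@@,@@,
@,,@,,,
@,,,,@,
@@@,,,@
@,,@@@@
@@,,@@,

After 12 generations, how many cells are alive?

k=0  @@@,@@,
@,,@,,,
@,,,,@,
@@@,,,@
@,,@@@@
@@,,@@,
k=1  ,,@,,@,
@,@@,@,
,,@,,,,
,,@@,,,
,,,@,,,
,,,,,,,
k=2  ,@@@@,@
,,@@@,@
,,,,@,,
,,@@,,,
,,@@,,,
,,,,,,,
k=3  @@,,@,,
@@,,,,,
,,,,@@,
,,@,@,,
,,@@,,,
,@,,@,,
k=4  ,,@,,,,
@@,,@@@
,@,@@@,
,,@,@@,
,@@,@,,
@@,,@,,
k=5  ,,@@@,,
@@,,,,@
,@,,,,,
,,,,,,,
@,@,@,,
@,,,,,,
k=6  ,,@@,,@
@@,@,,,
,@,,,,,
,@,,,,,
,@,,,,,
,,@,@,,
k=7  @,,,@,,
@@,@,,,
,@,,,,,
@@@,,,,
,@@,,,,
,@@,,,,
k=8  @,,@,,,
@@@,,,,
,,,,,,,
@,,,,,,
,,,@,,,
@,@@,,,
k=9  @,,@,,@
@@@,,,,
@,,,,,,
,,,,,,,
,@@@,,,
,@@@@,,
k=10  ,,,,@,@
,,@,,,,
@,,,,,,
,@@,,,,
,@,,@,,
,,,,@,,
k=11  ,,,@,@,
,,,,,,,
,,@,,,,
@@@,,,,
,@@@,,,
,,,@@,,
k=12  ,,,@,,,
,,,,,,,
,,@,,,,
@,,,,,,
@,,,@,,
,,,,,,,

5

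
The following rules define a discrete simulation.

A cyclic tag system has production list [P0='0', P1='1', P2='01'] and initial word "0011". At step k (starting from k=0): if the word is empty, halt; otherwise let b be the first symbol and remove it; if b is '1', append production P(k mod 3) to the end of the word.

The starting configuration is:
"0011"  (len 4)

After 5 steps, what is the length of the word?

k=0  "0011"  (len 4)
k=1  "011"  (len 3)
k=2  "11"  (len 2)
k=3  "101"  (len 3)
k=4  "010"  (len 3)
k=5  "10"  (len 2)

2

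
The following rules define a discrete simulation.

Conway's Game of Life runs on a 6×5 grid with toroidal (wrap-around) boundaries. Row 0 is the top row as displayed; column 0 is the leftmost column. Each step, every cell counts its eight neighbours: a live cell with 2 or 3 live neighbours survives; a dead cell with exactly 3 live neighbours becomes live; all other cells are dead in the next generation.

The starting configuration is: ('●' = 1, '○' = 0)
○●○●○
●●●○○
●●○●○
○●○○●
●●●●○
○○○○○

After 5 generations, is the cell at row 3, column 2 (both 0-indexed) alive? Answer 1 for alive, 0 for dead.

0

0) ○●○●○
●●●○○
●●○●○
○●○○●
●●●●○
○○○○○
1) ●●○○○
○○○●○
○○○●○
○○○○○
●●●●●
●○○●●
2) ●●●●○
○○●○●
○○○○○
●●○○○
○●●○○
○○○○○
3) ●●●●●
●○●○●
●●○○○
●●●○○
●●●○○
●○○●○
4) ○○○○○
○○○○○
○○○●○
○○○○●
○○○●○
○○○○○
5) ○○○○○
○○○○○
○○○○○
○○○●●
○○○○○
○○○○○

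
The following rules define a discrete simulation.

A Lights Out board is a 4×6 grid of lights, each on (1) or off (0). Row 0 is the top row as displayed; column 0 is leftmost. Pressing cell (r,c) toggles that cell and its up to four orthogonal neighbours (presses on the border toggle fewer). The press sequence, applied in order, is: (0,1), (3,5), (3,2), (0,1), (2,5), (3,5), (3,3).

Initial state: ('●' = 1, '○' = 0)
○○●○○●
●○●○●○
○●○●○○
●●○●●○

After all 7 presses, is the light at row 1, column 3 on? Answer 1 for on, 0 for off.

0

k=0  ○○●○○●
●○●○●○
○●○●○○
●●○●●○
k=1  ●●○○○●
●●●○●○
○●○●○○
●●○●●○
k=2  ●●○○○●
●●●○●○
○●○●○●
●●○●○●
k=3  ●●○○○●
●●●○●○
○●●●○●
●○●○○●
k=4  ○○●○○●
●○●○●○
○●●●○●
●○●○○●
k=5  ○○●○○●
●○●○●●
○●●●●○
●○●○○○
k=6  ○○●○○●
●○●○●●
○●●●●●
●○●○●●
k=7  ○○●○○●
●○●○●●
○●●○●●
●○○●○●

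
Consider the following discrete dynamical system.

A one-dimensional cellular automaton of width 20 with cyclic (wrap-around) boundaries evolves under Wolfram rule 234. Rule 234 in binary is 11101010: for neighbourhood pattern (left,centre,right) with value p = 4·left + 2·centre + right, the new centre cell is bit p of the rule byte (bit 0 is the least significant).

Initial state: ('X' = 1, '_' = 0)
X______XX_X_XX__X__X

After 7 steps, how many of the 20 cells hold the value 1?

step 0: X______XX_X_XX__X__X
step 1: X_____XXXX_XXX_X__XX
step 2: X____XXXXXXXXXX__XXX
step 3: X___XXXXXXXXXXX_XXXX
step 4: X__XXXXXXXXXXXXXXXXX
step 5: X_XXXXXXXXXXXXXXXXXX
step 6: XXXXXXXXXXXXXXXXXXXX
step 7: XXXXXXXXXXXXXXXXXXXX

20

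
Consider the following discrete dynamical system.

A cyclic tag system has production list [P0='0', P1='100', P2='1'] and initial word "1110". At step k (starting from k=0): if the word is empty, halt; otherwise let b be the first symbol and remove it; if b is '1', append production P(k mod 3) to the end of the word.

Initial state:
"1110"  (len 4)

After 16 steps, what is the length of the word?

0

step 0: "1110"  (len 4)
step 1: "1100"  (len 4)
step 2: "100100"  (len 6)
step 3: "001001"  (len 6)
step 4: "01001"  (len 5)
step 5: "1001"  (len 4)
step 6: "0011"  (len 4)
step 7: "011"  (len 3)
step 8: "11"  (len 2)
step 9: "11"  (len 2)
step 10: "10"  (len 2)
step 11: "0100"  (len 4)
step 12: "100"  (len 3)
step 13: "000"  (len 3)
step 14: "00"  (len 2)
step 15: "0"  (len 1)
step 16: (halted — word empty)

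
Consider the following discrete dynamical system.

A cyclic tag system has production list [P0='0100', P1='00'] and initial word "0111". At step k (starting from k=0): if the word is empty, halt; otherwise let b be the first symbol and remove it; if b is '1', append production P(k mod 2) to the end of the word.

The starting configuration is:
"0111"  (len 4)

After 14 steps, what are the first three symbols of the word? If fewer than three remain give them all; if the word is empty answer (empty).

(empty)

0) "0111"  (len 4)
1) "111"  (len 3)
2) "1100"  (len 4)
3) "1000100"  (len 7)
4) "00010000"  (len 8)
5) "0010000"  (len 7)
6) "010000"  (len 6)
7) "10000"  (len 5)
8) "000000"  (len 6)
9) "00000"  (len 5)
10) "0000"  (len 4)
11) "000"  (len 3)
12) "00"  (len 2)
13) "0"  (len 1)
14) (halted — word empty)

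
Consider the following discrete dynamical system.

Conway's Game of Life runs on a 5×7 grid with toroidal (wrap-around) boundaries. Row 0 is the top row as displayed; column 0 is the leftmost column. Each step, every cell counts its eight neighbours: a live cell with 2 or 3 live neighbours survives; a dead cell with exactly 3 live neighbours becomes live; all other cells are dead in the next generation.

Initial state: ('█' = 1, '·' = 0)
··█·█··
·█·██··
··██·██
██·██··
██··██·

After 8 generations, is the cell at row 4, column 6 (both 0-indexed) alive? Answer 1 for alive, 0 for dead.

0

gen 0: ··█·█··
·█·██··
··██·██
██·██··
██··██·
gen 1: █·█····
·█·····
·····██
·······
█····██
gen 2: █······
██····█
·······
█······
██····█
gen 3: ·······
██····█
·█····█
██····█
·█····█
gen 4: ·█····█
·█····█
··█··█·
·██··██
·█····█
gen 5: ·██··██
·██··██
··█··█·
·██··██
·█····█
gen 6: ·······
···██··
···██··
·██··██
·······
gen 7: ·······
···██··
·······
··████·
·······
gen 8: ·······
·······
··█··█·
···██··
···██··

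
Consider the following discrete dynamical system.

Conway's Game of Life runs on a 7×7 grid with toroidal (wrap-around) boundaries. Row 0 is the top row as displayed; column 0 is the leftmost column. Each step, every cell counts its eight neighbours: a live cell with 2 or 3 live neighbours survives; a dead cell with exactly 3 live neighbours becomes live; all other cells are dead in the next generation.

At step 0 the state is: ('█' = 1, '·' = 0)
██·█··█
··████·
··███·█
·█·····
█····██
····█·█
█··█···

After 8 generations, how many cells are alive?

6

gen 0: ██·█··█
··████·
··███·█
·█·····
█····██
····█·█
█··█···
gen 1: ██···██
·······
·█·····
·████··
█····██
····█··
·█████·
gen 2: ██·█·██
·█····█
·█·█···
·██████
███··██
███····
·███···
gen 3: ···████
·█··███
·█·█··█
·······
·······
·······
···██··
gen 4: █·█···█
·······
··█·█·█
·······
·······
·······
···█···
gen 5: ·······
██·█·██
·······
·······
·······
·······
·······
gen 6: █·····█
█·····█
█·····█
·······
·······
·······
·······
gen 7: █·····█
·█···█·
█·····█
·······
·······
·······
·······
gen 8: █·····█
·█···█·
█·····█
·······
·······
·······
·······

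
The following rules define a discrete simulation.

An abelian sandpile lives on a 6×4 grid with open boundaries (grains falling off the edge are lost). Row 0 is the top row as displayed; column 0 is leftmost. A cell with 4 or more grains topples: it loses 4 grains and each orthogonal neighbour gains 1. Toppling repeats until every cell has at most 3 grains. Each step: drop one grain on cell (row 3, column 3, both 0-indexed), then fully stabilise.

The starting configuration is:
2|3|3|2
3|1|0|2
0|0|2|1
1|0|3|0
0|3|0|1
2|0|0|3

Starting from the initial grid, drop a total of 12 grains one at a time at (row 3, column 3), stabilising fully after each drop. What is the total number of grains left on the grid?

step 0: 2|3|3|2
3|1|0|2
0|0|2|1
1|0|3|0
0|3|0|1
2|0|0|3
step 1: 2|3|3|2
3|1|0|2
0|0|2|1
1|0|3|1
0|3|0|1
2|0|0|3
step 2: 2|3|3|2
3|1|0|2
0|0|2|1
1|0|3|2
0|3|0|1
2|0|0|3
step 3: 2|3|3|2
3|1|0|2
0|0|2|1
1|0|3|3
0|3|0|1
2|0|0|3
step 4: 2|3|3|2
3|1|0|2
0|0|3|2
1|1|0|1
0|3|1|2
2|0|0|3
step 5: 2|3|3|2
3|1|0|2
0|0|3|2
1|1|0|2
0|3|1|2
2|0|0|3
step 6: 2|3|3|2
3|1|0|2
0|0|3|2
1|1|0|3
0|3|1|2
2|0|0|3
step 7: 2|3|3|2
3|1|0|2
0|0|3|3
1|1|1|0
0|3|1|3
2|0|0|3
step 8: 2|3|3|2
3|1|0|2
0|0|3|3
1|1|1|1
0|3|1|3
2|0|0|3
step 9: 2|3|3|2
3|1|0|2
0|0|3|3
1|1|1|2
0|3|1|3
2|0|0|3
step 10: 2|3|3|2
3|1|0|2
0|0|3|3
1|1|1|3
0|3|1|3
2|0|0|3
step 11: 2|3|3|2
3|1|1|3
0|1|0|1
1|1|3|2
0|3|2|1
2|0|1|0
step 12: 2|3|3|2
3|1|1|3
0|1|0|1
1|1|3|3
0|3|2|1
2|0|1|0

37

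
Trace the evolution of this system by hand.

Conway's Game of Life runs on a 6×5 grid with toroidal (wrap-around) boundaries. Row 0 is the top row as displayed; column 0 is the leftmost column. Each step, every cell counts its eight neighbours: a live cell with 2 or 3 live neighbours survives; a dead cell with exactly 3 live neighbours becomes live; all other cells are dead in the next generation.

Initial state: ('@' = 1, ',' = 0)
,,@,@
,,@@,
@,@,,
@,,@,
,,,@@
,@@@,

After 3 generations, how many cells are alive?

12

k=0  ,,@,@
,,@@,
@,@,,
@,,@,
,,,@@
,@@@,
k=1  ,,,,@
,,@,@
,,@,,
@@@@,
@@,,,
@@,,,
k=2  ,@,@@
,,,,,
@,,,@
@,,@@
,,,,,
,@,,@
k=3  ,,@@@
,,,@,
@,,@,
@,,@,
,,,@,
,,@@@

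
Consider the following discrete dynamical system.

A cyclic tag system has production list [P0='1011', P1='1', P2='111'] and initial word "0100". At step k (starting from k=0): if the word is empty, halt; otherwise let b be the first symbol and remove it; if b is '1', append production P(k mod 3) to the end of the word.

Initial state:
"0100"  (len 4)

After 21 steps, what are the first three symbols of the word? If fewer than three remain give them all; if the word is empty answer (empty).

0) "0100"  (len 4)
1) "100"  (len 3)
2) "001"  (len 3)
3) "01"  (len 2)
4) "1"  (len 1)
5) "1"  (len 1)
6) "111"  (len 3)
7) "111011"  (len 6)
8) "110111"  (len 6)
9) "10111111"  (len 8)
10) "01111111011"  (len 11)
11) "1111111011"  (len 10)
12) "111111011111"  (len 12)
13) "111110111111011"  (len 15)
14) "111101111110111"  (len 15)
15) "11101111110111111"  (len 17)
16) "11011111101111111011"  (len 20)
17) "10111111011111110111"  (len 20)
18) "0111111011111110111111"  (len 22)
19) "111111011111110111111"  (len 21)
20) "111110111111101111111"  (len 21)
21) "11110111111101111111111"  (len 23)

111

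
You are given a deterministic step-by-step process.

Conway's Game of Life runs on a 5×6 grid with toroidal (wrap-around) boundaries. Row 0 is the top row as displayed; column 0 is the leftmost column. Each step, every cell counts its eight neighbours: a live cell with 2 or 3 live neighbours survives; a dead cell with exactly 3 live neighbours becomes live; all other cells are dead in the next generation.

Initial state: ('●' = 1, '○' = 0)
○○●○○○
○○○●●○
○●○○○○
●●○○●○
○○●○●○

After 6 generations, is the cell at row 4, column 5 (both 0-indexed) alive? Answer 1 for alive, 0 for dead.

0

k=0  ○○●○○○
○○○●●○
○●○○○○
●●○○●○
○○●○●○
k=1  ○○●○●○
○○●●○○
●●●●●●
●●●●○●
○○●○○●
k=2  ○●●○●○
●○○○○○
○○○○○○
○○○○○○
○○○○○●
k=3  ●●○○○●
○●○○○○
○○○○○○
○○○○○○
○○○○○○
k=4  ●●○○○○
○●○○○○
○○○○○○
○○○○○○
●○○○○○
k=5  ●●○○○○
●●○○○○
○○○○○○
○○○○○○
●●○○○○
k=6  ○○●○○●
●●○○○○
○○○○○○
○○○○○○
●●○○○○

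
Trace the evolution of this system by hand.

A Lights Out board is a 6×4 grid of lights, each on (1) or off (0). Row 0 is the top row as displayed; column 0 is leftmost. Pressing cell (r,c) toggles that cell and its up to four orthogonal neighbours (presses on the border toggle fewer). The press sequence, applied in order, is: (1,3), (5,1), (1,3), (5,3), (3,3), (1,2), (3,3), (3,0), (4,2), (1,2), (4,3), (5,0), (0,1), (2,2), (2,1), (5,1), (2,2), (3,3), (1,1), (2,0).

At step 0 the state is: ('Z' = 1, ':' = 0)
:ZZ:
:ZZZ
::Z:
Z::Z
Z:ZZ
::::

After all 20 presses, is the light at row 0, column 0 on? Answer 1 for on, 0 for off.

step 0: :ZZ:
:ZZZ
::Z:
Z::Z
Z:ZZ
::::
step 1: :ZZZ
:Z::
::ZZ
Z::Z
Z:ZZ
::::
step 2: :ZZZ
:Z::
::ZZ
Z::Z
ZZZZ
ZZZ:
step 3: :ZZ:
:ZZZ
::Z:
Z::Z
ZZZZ
ZZZ:
step 4: :ZZ:
:ZZZ
::Z:
Z::Z
ZZZ:
ZZ:Z
step 5: :ZZ:
:ZZZ
::ZZ
Z:Z:
ZZZZ
ZZ:Z
step 6: :Z::
::::
:::Z
Z:Z:
ZZZZ
ZZ:Z
step 7: :Z::
::::
::::
Z::Z
ZZZ:
ZZ:Z
step 8: :Z::
::::
Z:::
:Z:Z
:ZZ:
ZZ:Z
step 9: :Z::
::::
Z:::
:ZZZ
:::Z
ZZZZ
step 10: :ZZ:
:ZZZ
Z:Z:
:ZZZ
:::Z
ZZZZ
step 11: :ZZ:
:ZZZ
Z:Z:
:ZZ:
::Z:
ZZZ:
step 12: :ZZ:
:ZZZ
Z:Z:
:ZZ:
Z:Z:
::Z:
step 13: Z:::
::ZZ
Z:Z:
:ZZ:
Z:Z:
::Z:
step 14: Z:::
:::Z
ZZ:Z
:Z::
Z:Z:
::Z:
step 15: Z:::
:Z:Z
::ZZ
::::
Z:Z:
::Z:
step 16: Z:::
:Z:Z
::ZZ
::::
ZZZ:
ZZ::
step 17: Z:::
:ZZZ
:Z::
::Z:
ZZZ:
ZZ::
step 18: Z:::
:ZZZ
:Z:Z
:::Z
ZZZZ
ZZ::
step 19: ZZ::
Z::Z
:::Z
:::Z
ZZZZ
ZZ::
step 20: ZZ::
:::Z
ZZ:Z
Z::Z
ZZZZ
ZZ::

1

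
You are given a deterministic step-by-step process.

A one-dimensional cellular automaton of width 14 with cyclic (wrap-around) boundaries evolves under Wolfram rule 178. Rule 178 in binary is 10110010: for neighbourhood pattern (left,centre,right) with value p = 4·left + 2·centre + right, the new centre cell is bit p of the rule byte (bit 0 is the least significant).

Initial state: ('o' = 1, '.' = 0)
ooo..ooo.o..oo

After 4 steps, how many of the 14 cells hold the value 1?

6

t=0: ooo..ooo.o..oo
t=1: oo.oo.o.o.oo.o
t=2: o.o..o.o.o..o.
t=3: .o.oo.o.o.oo.o
t=4: o.o..o.o.o..o.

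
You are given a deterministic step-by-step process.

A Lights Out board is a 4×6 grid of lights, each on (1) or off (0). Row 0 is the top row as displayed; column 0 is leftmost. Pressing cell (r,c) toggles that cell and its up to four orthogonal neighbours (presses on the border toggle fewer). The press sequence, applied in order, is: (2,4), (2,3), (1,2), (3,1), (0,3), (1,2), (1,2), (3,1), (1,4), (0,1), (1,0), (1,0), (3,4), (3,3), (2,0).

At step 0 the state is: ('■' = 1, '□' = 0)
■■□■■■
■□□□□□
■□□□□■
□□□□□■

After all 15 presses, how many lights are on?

11

[0] ■■□■■■
■□□□□□
■□□□□■
□□□□□■
[1] ■■□■■■
■□□□■□
■□□■■□
□□□□■■
[2] ■■□■■■
■□□■■□
■□■□□□
□□□■■■
[3] ■■■■■■
■■■□■□
■□□□□□
□□□■■■
[4] ■■■■■■
■■■□■□
■■□□□□
■■■■■■
[5] ■■□□□■
■■■■■□
■■□□□□
■■■■■■
[6] ■■■□□■
■□□□■□
■■■□□□
■■■■■■
[7] ■■□□□■
■■■■■□
■■□□□□
■■■■■■
[8] ■■□□□■
■■■■■□
■□□□□□
□□□■■■
[9] ■■□□■■
■■■□□■
■□□□■□
□□□■■■
[10] □□■□■■
■□■□□■
■□□□■□
□□□■■■
[11] ■□■□■■
□■■□□■
□□□□■□
□□□■■■
[12] □□■□■■
■□■□□■
■□□□■□
□□□■■■
[13] □□■□■■
■□■□□■
■□□□□□
□□□□□□
[14] □□■□■■
■□■□□■
■□□■□□
□□■■■□
[15] □□■□■■
□□■□□■
□■□■□□
■□■■■□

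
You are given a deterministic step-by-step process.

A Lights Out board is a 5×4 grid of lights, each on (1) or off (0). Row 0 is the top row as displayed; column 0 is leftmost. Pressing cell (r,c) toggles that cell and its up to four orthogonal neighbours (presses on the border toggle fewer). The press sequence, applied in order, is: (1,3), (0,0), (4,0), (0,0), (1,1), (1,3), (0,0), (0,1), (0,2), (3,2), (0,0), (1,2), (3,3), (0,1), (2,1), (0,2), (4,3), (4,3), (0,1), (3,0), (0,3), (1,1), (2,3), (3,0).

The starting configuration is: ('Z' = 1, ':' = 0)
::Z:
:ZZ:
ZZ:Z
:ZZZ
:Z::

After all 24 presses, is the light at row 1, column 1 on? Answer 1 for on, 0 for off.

0

step 0: ::Z:
:ZZ:
ZZ:Z
:ZZZ
:Z::
step 1: ::ZZ
:Z:Z
ZZ::
:ZZZ
:Z::
step 2: ZZZZ
ZZ:Z
ZZ::
:ZZZ
:Z::
step 3: ZZZZ
ZZ:Z
ZZ::
ZZZZ
Z:::
step 4: ::ZZ
:Z:Z
ZZ::
ZZZZ
Z:::
step 5: :ZZZ
Z:ZZ
Z:::
ZZZZ
Z:::
step 6: :ZZ:
Z:::
Z::Z
ZZZZ
Z:::
step 7: Z:Z:
::::
Z::Z
ZZZZ
Z:::
step 8: :Z::
:Z::
Z::Z
ZZZZ
Z:::
step 9: ::ZZ
:ZZ:
Z::Z
ZZZZ
Z:::
step 10: ::ZZ
:ZZ:
Z:ZZ
Z:::
Z:Z:
step 11: ZZZZ
ZZZ:
Z:ZZ
Z:::
Z:Z:
step 12: ZZ:Z
Z::Z
Z::Z
Z:::
Z:Z:
step 13: ZZ:Z
Z::Z
Z:::
Z:ZZ
Z:ZZ
step 14: ::ZZ
ZZ:Z
Z:::
Z:ZZ
Z:ZZ
step 15: ::ZZ
Z::Z
:ZZ:
ZZZZ
Z:ZZ
step 16: :Z::
Z:ZZ
:ZZ:
ZZZZ
Z:ZZ
step 17: :Z::
Z:ZZ
:ZZ:
ZZZ:
Z:::
step 18: :Z::
Z:ZZ
:ZZ:
ZZZZ
Z:ZZ
step 19: Z:Z:
ZZZZ
:ZZ:
ZZZZ
Z:ZZ
step 20: Z:Z:
ZZZZ
ZZZ:
::ZZ
::ZZ
step 21: Z::Z
ZZZ:
ZZZ:
::ZZ
::ZZ
step 22: ZZ:Z
::::
Z:Z:
::ZZ
::ZZ
step 23: ZZ:Z
:::Z
Z::Z
::Z:
::ZZ
step 24: ZZ:Z
:::Z
:::Z
ZZZ:
Z:ZZ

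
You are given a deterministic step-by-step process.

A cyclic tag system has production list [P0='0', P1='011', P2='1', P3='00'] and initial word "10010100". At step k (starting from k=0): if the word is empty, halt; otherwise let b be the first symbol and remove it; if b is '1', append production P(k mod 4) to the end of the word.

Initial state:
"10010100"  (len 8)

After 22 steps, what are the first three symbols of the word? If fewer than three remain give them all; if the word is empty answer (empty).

001

gen 0: "10010100"  (len 8)
gen 1: "00101000"  (len 8)
gen 2: "0101000"  (len 7)
gen 3: "101000"  (len 6)
gen 4: "0100000"  (len 7)
gen 5: "100000"  (len 6)
gen 6: "00000011"  (len 8)
gen 7: "0000011"  (len 7)
gen 8: "000011"  (len 6)
gen 9: "00011"  (len 5)
gen 10: "0011"  (len 4)
gen 11: "011"  (len 3)
gen 12: "11"  (len 2)
gen 13: "10"  (len 2)
gen 14: "0011"  (len 4)
gen 15: "011"  (len 3)
gen 16: "11"  (len 2)
gen 17: "10"  (len 2)
gen 18: "0011"  (len 4)
gen 19: "011"  (len 3)
gen 20: "11"  (len 2)
gen 21: "10"  (len 2)
gen 22: "0011"  (len 4)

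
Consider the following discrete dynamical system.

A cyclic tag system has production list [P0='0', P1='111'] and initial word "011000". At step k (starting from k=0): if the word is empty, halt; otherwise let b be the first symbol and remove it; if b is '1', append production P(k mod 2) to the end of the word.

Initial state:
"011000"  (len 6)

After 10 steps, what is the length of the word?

5

gen 0: "011000"  (len 6)
gen 1: "11000"  (len 5)
gen 2: "1000111"  (len 7)
gen 3: "0001110"  (len 7)
gen 4: "001110"  (len 6)
gen 5: "01110"  (len 5)
gen 6: "1110"  (len 4)
gen 7: "1100"  (len 4)
gen 8: "100111"  (len 6)
gen 9: "001110"  (len 6)
gen 10: "01110"  (len 5)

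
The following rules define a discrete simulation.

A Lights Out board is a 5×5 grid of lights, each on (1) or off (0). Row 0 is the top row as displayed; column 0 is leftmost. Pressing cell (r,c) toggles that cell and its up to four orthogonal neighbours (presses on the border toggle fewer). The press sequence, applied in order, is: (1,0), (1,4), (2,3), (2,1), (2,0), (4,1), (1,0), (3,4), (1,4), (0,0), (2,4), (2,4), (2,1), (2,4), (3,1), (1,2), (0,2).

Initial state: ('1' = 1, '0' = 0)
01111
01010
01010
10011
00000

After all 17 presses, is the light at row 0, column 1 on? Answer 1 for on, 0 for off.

1

0) 01111
01010
01010
10011
00000
1) 11111
10010
11010
10011
00000
2) 11110
10001
11011
10011
00000
3) 11110
10011
11100
10001
00000
4) 11110
11011
00000
11001
00000
5) 11110
01011
11000
01001
00000
6) 11110
01011
11000
00001
11100
7) 01110
10011
01000
00001
11100
8) 01110
10011
01001
00010
11101
9) 01111
10000
01000
00010
11101
10) 10111
00000
01000
00010
11101
11) 10111
00001
01011
00011
11101
12) 10111
00000
01000
00010
11101
13) 10111
01000
10100
01010
11101
14) 10111
01001
10111
01011
11101
15) 10111
01001
11111
10111
10101
16) 10011
00111
11011
10111
10101
17) 11101
00011
11011
10111
10101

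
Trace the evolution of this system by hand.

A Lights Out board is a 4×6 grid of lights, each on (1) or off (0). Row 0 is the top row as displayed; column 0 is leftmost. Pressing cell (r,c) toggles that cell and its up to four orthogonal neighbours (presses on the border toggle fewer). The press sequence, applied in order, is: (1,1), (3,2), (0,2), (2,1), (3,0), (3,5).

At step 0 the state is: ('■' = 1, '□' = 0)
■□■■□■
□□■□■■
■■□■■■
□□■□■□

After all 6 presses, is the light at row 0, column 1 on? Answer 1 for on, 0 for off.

0

0) ■□■■□■
□□■□■■
■■□■■■
□□■□■□
1) ■■■■□■
■■□□■■
■□□■■■
□□■□■□
2) ■■■■□■
■■□□■■
■□■■■■
□■□■■□
3) ■□□□□■
■■■□■■
■□■■■■
□■□■■□
4) ■□□□□■
■□■□■■
□■□■■■
□□□■■□
5) ■□□□□■
■□■□■■
■■□■■■
■■□■■□
6) ■□□□□■
■□■□■■
■■□■■□
■■□■□■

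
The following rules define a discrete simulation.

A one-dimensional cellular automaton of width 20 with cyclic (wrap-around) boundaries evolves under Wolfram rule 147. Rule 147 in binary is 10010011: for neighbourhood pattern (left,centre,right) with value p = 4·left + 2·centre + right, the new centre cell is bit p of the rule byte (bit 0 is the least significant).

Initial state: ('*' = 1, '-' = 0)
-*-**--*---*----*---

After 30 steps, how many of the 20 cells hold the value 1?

t=0: -*-**--*---*----*---
t=1: *----**-***-****-***
t=2: -****----*---**---**
t=3: --**-****-***--***--
t=4: **----**---*-**-*-**
t=5: *-****--***--------*
t=6: ---**-**-*-********-
t=7: ***---------******-*
t=8: **-*********-****---
t=9: ----*******---**-***
t=10: ****-*****-***----*-
t=11: -**---***---*-****--
t=12: *--***-*-***---**-**
t=13: -**-*-----*-***----*
t=14: -----*****---*-****-
t=15: *****-***-***---**-*
t=16: ****---*---*-***----
t=17: -**-***-***---*-****
t=18: -----*---*-***---**-
t=19: *****-***---*-***--*
t=20: ****---*-***---*-**-
t=21: -**-***---*-***-----
t=22: *----*-***---*-*****
t=23: -****---*-***---****
t=24: --**-***---*-***-**-
t=25: **----*-***---*----*
t=26: *-****---*-***-****-
t=27: ---**-***---*---**--
t=28: ***----*-***-***--**
t=29: **-****---*---*-**-*
t=30: *---**-***-***------

9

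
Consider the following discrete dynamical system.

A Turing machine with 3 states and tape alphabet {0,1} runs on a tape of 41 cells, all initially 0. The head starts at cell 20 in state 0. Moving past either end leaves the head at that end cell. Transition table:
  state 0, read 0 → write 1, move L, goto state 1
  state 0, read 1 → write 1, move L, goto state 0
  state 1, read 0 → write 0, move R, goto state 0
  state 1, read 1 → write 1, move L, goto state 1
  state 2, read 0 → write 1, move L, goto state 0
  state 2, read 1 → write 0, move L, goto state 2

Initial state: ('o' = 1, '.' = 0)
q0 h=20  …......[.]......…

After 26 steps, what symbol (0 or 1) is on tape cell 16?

step 0: q0 h=20  …......[.]......…
step 1: q1 h=19  …......[.]o.....…
step 2: q0 h=20  …......[o]......…
step 3: q0 h=19  …......[.]o.....…
step 4: q1 h=18  …......[.]oo....…
step 5: q0 h=19  …......[o]o.....…
step 6: q0 h=18  …......[.]oo....…
step 7: q1 h=17  …......[.]ooo...…
step 8: q0 h=18  …......[o]oo....…
step 9: q0 h=17  …......[.]ooo...…
step 10: q1 h=16  …......[.]oooo..…
step 11: q0 h=17  …......[o]ooo...…
step 12: q0 h=16  …......[.]oooo..…
step 13: q1 h=15  …......[.]ooooo.…
step 14: q0 h=16  …......[o]oooo..…
step 15: q0 h=15  …......[.]ooooo.…
step 16: q1 h=14  …......[.]oooooo…
step 17: q0 h=15  …......[o]ooooo.…
step 18: q0 h=14  …......[.]oooooo…
step 19: q1 h=13  …......[.]oooooo…
step 20: q0 h=14  …......[o]oooooo…
step 21: q0 h=13  …......[.]oooooo…
step 22: q1 h=12  …......[.]oooooo…
step 23: q0 h=13  …......[o]oooooo…
step 24: q0 h=12  …......[.]oooooo…
step 25: q1 h=11  …......[.]oooooo…
step 26: q0 h=12  …......[o]oooooo…

1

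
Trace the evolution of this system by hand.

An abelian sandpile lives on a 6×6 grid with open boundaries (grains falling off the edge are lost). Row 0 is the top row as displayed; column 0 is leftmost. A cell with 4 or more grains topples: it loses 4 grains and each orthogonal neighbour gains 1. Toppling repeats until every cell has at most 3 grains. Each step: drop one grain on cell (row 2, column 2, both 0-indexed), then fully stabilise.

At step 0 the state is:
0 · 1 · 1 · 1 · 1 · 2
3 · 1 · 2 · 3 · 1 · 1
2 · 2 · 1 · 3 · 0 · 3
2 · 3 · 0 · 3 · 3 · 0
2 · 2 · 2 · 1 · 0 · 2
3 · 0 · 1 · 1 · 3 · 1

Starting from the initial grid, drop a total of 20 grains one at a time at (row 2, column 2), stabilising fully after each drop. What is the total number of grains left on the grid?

gen 0: 0 · 1 · 1 · 1 · 1 · 2
3 · 1 · 2 · 3 · 1 · 1
2 · 2 · 1 · 3 · 0 · 3
2 · 3 · 0 · 3 · 3 · 0
2 · 2 · 2 · 1 · 0 · 2
3 · 0 · 1 · 1 · 3 · 1
gen 1: 0 · 1 · 1 · 1 · 1 · 2
3 · 1 · 2 · 3 · 1 · 1
2 · 2 · 2 · 3 · 0 · 3
2 · 3 · 0 · 3 · 3 · 0
2 · 2 · 2 · 1 · 0 · 2
3 · 0 · 1 · 1 · 3 · 1
gen 2: 0 · 1 · 1 · 1 · 1 · 2
3 · 1 · 2 · 3 · 1 · 1
2 · 2 · 3 · 3 · 0 · 3
2 · 3 · 0 · 3 · 3 · 0
2 · 2 · 2 · 1 · 0 · 2
3 · 0 · 1 · 1 · 3 · 1
gen 3: 0 · 1 · 2 · 2 · 1 · 2
3 · 2 · 0 · 1 · 2 · 1
2 · 3 · 2 · 2 · 2 · 3
2 · 3 · 2 · 1 · 0 · 1
2 · 2 · 2 · 2 · 1 · 2
3 · 0 · 1 · 1 · 3 · 1
gen 4: 0 · 1 · 2 · 2 · 1 · 2
3 · 2 · 0 · 1 · 2 · 1
2 · 3 · 3 · 2 · 2 · 3
2 · 3 · 2 · 1 · 0 · 1
2 · 2 · 2 · 2 · 1 · 2
3 · 0 · 1 · 1 · 3 · 1
gen 5: 0 · 1 · 2 · 2 · 1 · 2
3 · 3 · 1 · 1 · 2 · 1
3 · 1 · 2 · 3 · 2 · 3
3 · 1 · 0 · 2 · 0 · 1
2 · 3 · 3 · 2 · 1 · 2
3 · 0 · 1 · 1 · 3 · 1
gen 6: 0 · 1 · 2 · 2 · 1 · 2
3 · 3 · 1 · 1 · 2 · 1
3 · 1 · 3 · 3 · 2 · 3
3 · 1 · 0 · 2 · 0 · 1
2 · 3 · 3 · 2 · 1 · 2
3 · 0 · 1 · 1 · 3 · 1
gen 7: 0 · 1 · 2 · 2 · 1 · 2
3 · 3 · 2 · 2 · 2 · 1
3 · 2 · 1 · 0 · 3 · 3
3 · 1 · 1 · 3 · 0 · 1
2 · 3 · 3 · 2 · 1 · 2
3 · 0 · 1 · 1 · 3 · 1
gen 8: 0 · 1 · 2 · 2 · 1 · 2
3 · 3 · 2 · 2 · 2 · 1
3 · 2 · 2 · 0 · 3 · 3
3 · 1 · 1 · 3 · 0 · 1
2 · 3 · 3 · 2 · 1 · 2
3 · 0 · 1 · 1 · 3 · 1
gen 9: 0 · 1 · 2 · 2 · 1 · 2
3 · 3 · 2 · 2 · 2 · 1
3 · 2 · 3 · 0 · 3 · 3
3 · 1 · 1 · 3 · 0 · 1
2 · 3 · 3 · 2 · 1 · 2
3 · 0 · 1 · 1 · 3 · 1
gen 10: 0 · 1 · 2 · 2 · 1 · 2
3 · 3 · 3 · 2 · 2 · 1
3 · 3 · 0 · 1 · 3 · 3
3 · 1 · 2 · 3 · 0 · 1
2 · 3 · 3 · 2 · 1 · 2
3 · 0 · 1 · 1 · 3 · 1
gen 11: 0 · 1 · 2 · 2 · 1 · 2
3 · 3 · 3 · 2 · 2 · 1
3 · 3 · 1 · 1 · 3 · 3
3 · 1 · 2 · 3 · 0 · 1
2 · 3 · 3 · 2 · 1 · 2
3 · 0 · 1 · 1 · 3 · 1
gen 12: 0 · 1 · 2 · 2 · 1 · 2
3 · 3 · 3 · 2 · 2 · 1
3 · 3 · 2 · 1 · 3 · 3
3 · 1 · 2 · 3 · 0 · 1
2 · 3 · 3 · 2 · 1 · 2
3 · 0 · 1 · 1 · 3 · 1
gen 13: 0 · 1 · 2 · 2 · 1 · 2
3 · 3 · 3 · 2 · 2 · 1
3 · 3 · 3 · 1 · 3 · 3
3 · 1 · 2 · 3 · 0 · 1
2 · 3 · 3 · 2 · 1 · 2
3 · 0 · 1 · 1 · 3 · 1
gen 14: 1 · 2 · 3 · 2 · 1 · 2
1 · 2 · 1 · 3 · 2 · 1
2 · 2 · 2 · 2 · 3 · 3
0 · 3 · 3 · 3 · 0 · 1
3 · 3 · 3 · 2 · 1 · 2
3 · 0 · 1 · 1 · 3 · 1
gen 15: 1 · 2 · 3 · 2 · 1 · 2
1 · 2 · 1 · 3 · 2 · 1
2 · 2 · 3 · 2 · 3 · 3
0 · 3 · 3 · 3 · 0 · 1
3 · 3 · 3 · 2 · 1 · 2
3 · 0 · 1 · 1 · 3 · 1
gen 16: 1 · 2 · 3 · 3 · 2 · 2
1 · 3 · 3 · 1 · 0 · 3
3 · 0 · 3 · 2 · 2 · 0
2 · 2 · 3 · 2 · 2 · 2
1 · 2 · 2 · 0 · 2 · 2
0 · 2 · 2 · 2 · 3 · 1
gen 17: 2 · 0 · 2 · 0 · 3 · 2
2 · 1 · 2 · 3 · 0 · 3
3 · 2 · 2 · 3 · 2 · 0
2 · 3 · 0 · 3 · 2 · 2
1 · 2 · 3 · 0 · 2 · 2
0 · 2 · 2 · 2 · 3 · 1
gen 18: 2 · 0 · 2 · 0 · 3 · 2
2 · 1 · 2 · 3 · 0 · 3
3 · 2 · 3 · 3 · 2 · 0
2 · 3 · 0 · 3 · 2 · 2
1 · 2 · 3 · 0 · 2 · 2
0 · 2 · 2 · 2 · 3 · 1
gen 19: 2 · 0 · 3 · 1 · 3 · 2
2 · 2 · 0 · 1 · 1 · 3
3 · 3 · 2 · 2 · 3 · 0
2 · 3 · 2 · 0 · 3 · 2
1 · 2 · 3 · 1 · 2 · 2
0 · 2 · 2 · 2 · 3 · 1
gen 20: 2 · 0 · 3 · 1 · 3 · 2
2 · 2 · 0 · 1 · 1 · 3
3 · 3 · 3 · 2 · 3 · 0
2 · 3 · 2 · 0 · 3 · 2
1 · 2 · 3 · 1 · 2 · 2
0 · 2 · 2 · 2 · 3 · 1

67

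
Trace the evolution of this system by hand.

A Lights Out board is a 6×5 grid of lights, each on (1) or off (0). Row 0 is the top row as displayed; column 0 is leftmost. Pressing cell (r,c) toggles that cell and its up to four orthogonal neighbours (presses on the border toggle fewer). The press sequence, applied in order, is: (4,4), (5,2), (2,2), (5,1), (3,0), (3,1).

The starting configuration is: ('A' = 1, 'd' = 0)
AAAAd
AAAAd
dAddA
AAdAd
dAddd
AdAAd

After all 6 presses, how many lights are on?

23

gen 0: AAAAd
AAAAd
dAddA
AAdAd
dAddd
AdAAd
gen 1: AAAAd
AAAAd
dAddA
AAdAA
dAdAA
AdAAA
gen 2: AAAAd
AAAAd
dAddA
AAdAA
dAAAA
AAddA
gen 3: AAAAd
AAdAd
ddAAA
AAAAA
dAAAA
AAddA
gen 4: AAAAd
AAdAd
ddAAA
AAAAA
ddAAA
ddAdA
gen 5: AAAAd
AAdAd
AdAAA
ddAAA
AdAAA
ddAdA
gen 6: AAAAd
AAdAd
AAAAA
AAdAA
AAAAA
ddAdA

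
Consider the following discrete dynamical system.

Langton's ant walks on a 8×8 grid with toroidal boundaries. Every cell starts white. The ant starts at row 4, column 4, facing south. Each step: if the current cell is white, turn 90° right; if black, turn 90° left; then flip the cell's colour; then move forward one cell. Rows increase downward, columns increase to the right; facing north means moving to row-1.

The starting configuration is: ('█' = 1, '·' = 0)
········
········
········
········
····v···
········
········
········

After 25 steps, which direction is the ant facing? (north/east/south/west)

gen 0: ········
········
········
········
····v···
········
········
········
gen 1: ········
········
········
········
···<█···
········
········
········
gen 2: ········
········
········
···^····
···██···
········
········
········
gen 3: ········
········
········
···█>···
···██···
········
········
········
gen 4: ········
········
········
···██···
···█v···
········
········
········
gen 5: ········
········
········
···██···
···█·>··
········
········
········
gen 6: ········
········
········
···██···
···█·█··
·····v··
········
········
gen 7: ········
········
········
···██···
···█·█··
····<█··
········
········
gen 8: ········
········
········
···██···
···█^█··
····██··
········
········
gen 9: ········
········
········
···██···
···██>··
····██··
········
········
gen 10: ········
········
········
···██^··
···██···
····██··
········
········
gen 11: ········
········
········
···███>·
···██···
····██··
········
········
gen 12: ········
········
········
···████·
···██·v·
····██··
········
········
gen 13: ········
········
········
···████·
···██<█·
····██··
········
········
gen 14: ········
········
········
···██^█·
···████·
····██··
········
········
gen 15: ········
········
········
···█<·█·
···████·
····██··
········
········
gen 16: ········
········
········
···█··█·
···█v██·
····██··
········
········
gen 17: ········
········
········
···█··█·
···█·>█·
····██··
········
········
gen 18: ········
········
········
···█·^█·
···█··█·
····██··
········
········
gen 19: ········
········
········
···█·█>·
···█··█·
····██··
········
········
gen 20: ········
········
······^·
···█·█··
···█··█·
····██··
········
········
gen 21: ········
········
······█>
···█·█··
···█··█·
····██··
········
········
gen 22: ········
········
······██
···█·█·v
···█··█·
····██··
········
········
gen 23: ········
········
······██
···█·█<█
···█··█·
····██··
········
········
gen 24: ········
········
······^█
···█·███
···█··█·
····██··
········
········
gen 25: ········
········
·····<·█
···█·███
···█··█·
····██··
········
········

west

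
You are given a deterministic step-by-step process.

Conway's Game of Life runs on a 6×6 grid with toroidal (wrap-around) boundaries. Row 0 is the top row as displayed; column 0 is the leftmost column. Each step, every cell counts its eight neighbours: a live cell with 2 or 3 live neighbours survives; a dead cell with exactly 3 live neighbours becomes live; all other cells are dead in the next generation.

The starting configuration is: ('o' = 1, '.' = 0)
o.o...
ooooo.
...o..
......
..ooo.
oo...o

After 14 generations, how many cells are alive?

k=0  o.o...
ooooo.
...o..
......
..ooo.
oo...o
k=1  ....o.
o...oo
.o.oo.
..o.o.
oooooo
o...oo
k=2  ...o..
o.....
ooo...
......
..o...
..o...
k=3  ......
o.o...
oo....
..o...
......
..oo..
k=4  .ooo..
o.....
o.o...
.o....
..oo..
......
k=5  .oo...
o..o..
o.....
.o.o..
..o...
.o....
k=6  ooo...
o.o...
ooo...
.oo...
.oo...
.o....
k=7  o.o...
...o.o
o..o..
...o..
o.....
......
k=8  ......
oooooo
..oo..
......
......
.o....
k=9  ...ooo
oo..oo
o....o
......
......
......
k=10  ...o..
.o.o..
.o..o.
......
......
....o.
k=11  ..ooo.
...oo.
..o...
......
......
......
k=12  ..o.o.
....o.
...o..
......
......
...o..
k=13  ....o.
....o.
......
......
......
...o..
k=14  ...oo.
......
......
......
......
......

2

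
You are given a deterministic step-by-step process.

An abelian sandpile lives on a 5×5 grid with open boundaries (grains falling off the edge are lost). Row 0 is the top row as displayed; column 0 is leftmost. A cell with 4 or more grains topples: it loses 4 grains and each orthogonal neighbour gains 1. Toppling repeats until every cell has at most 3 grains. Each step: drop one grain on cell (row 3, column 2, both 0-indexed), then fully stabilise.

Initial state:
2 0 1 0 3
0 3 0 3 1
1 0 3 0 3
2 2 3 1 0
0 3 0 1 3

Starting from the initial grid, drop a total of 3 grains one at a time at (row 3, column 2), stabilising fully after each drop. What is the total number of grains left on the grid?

step 0: 2 0 1 0 3
0 3 0 3 1
1 0 3 0 3
2 2 3 1 0
0 3 0 1 3
step 1: 2 0 1 0 3
0 3 1 3 1
1 1 0 1 3
2 3 1 2 0
0 3 1 1 3
step 2: 2 0 1 0 3
0 3 1 3 1
1 1 0 1 3
2 3 2 2 0
0 3 1 1 3
step 3: 2 0 1 0 3
0 3 1 3 1
1 1 0 1 3
2 3 3 2 0
0 3 1 1 3

38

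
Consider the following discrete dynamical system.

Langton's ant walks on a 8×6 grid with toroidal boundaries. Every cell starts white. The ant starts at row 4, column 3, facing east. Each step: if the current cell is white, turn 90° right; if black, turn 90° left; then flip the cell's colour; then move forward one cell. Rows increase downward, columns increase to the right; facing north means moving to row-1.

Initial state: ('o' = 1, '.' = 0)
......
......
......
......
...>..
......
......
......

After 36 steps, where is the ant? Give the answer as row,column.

4,5

t=0: ......
......
......
......
...>..
......
......
......
t=1: ......
......
......
......
...o..
...v..
......
......
t=2: ......
......
......
......
...o..
..<o..
......
......
t=3: ......
......
......
......
..^o..
..oo..
......
......
t=4: ......
......
......
......
..o>..
..oo..
......
......
t=5: ......
......
......
...^..
..o...
..oo..
......
......
t=6: ......
......
......
...o>.
..o...
..oo..
......
......
t=7: ......
......
......
...oo.
..o.v.
..oo..
......
......
t=8: ......
......
......
...oo.
..o<o.
..oo..
......
......
t=9: ......
......
......
...^o.
..ooo.
..oo..
......
......
t=10: ......
......
......
..<.o.
..ooo.
..oo..
......
......
t=11: ......
......
..^...
..o.o.
..ooo.
..oo..
......
......
t=12: ......
......
..o>..
..o.o.
..ooo.
..oo..
......
......
t=13: ......
......
..oo..
..ovo.
..ooo.
..oo..
......
......
t=14: ......
......
..oo..
..<oo.
..ooo.
..oo..
......
......
t=15: ......
......
..oo..
...oo.
..voo.
..oo..
......
......
t=16: ......
......
..oo..
...oo.
...>o.
..oo..
......
......
t=17: ......
......
..oo..
...^o.
....o.
..oo..
......
......
t=18: ......
......
..oo..
..<.o.
....o.
..oo..
......
......
t=19: ......
......
..^o..
..o.o.
....o.
..oo..
......
......
t=20: ......
......
.<.o..
..o.o.
....o.
..oo..
......
......
t=21: ......
.^....
.o.o..
..o.o.
....o.
..oo..
......
......
t=22: ......
.o>...
.o.o..
..o.o.
....o.
..oo..
......
......
t=23: ......
.oo...
.ovo..
..o.o.
....o.
..oo..
......
......
t=24: ......
.oo...
.<oo..
..o.o.
....o.
..oo..
......
......
t=25: ......
.oo...
..oo..
.vo.o.
....o.
..oo..
......
......
t=26: ......
.oo...
..oo..
<oo.o.
....o.
..oo..
......
......
t=27: ......
.oo...
^.oo..
ooo.o.
....o.
..oo..
......
......
t=28: ......
.oo...
o>oo..
ooo.o.
....o.
..oo..
......
......
t=29: ......
.oo...
oooo..
ovo.o.
....o.
..oo..
......
......
t=30: ......
.oo...
oooo..
o.>.o.
....o.
..oo..
......
......
t=31: ......
.oo...
oo^o..
o...o.
....o.
..oo..
......
......
t=32: ......
.oo...
o<.o..
o...o.
....o.
..oo..
......
......
t=33: ......
.oo...
o..o..
ov..o.
....o.
..oo..
......
......
t=34: ......
.oo...
o..o..
<o..o.
....o.
..oo..
......
......
t=35: ......
.oo...
o..o..
.o..o.
v...o.
..oo..
......
......
t=36: ......
.oo...
o..o..
.o..o.
o...o<
..oo..
......
......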